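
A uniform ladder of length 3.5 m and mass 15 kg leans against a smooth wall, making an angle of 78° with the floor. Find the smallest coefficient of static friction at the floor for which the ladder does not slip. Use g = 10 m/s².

μ_min ≈ 0.106

Sum moments about the foot of the ladder (the floor normal and friction both act there and drop out).
Ladder weight 15×10 = 150 N acts at 1.75 m along the ladder; its horizontal arm is 1.75·cos78° = 0.3638 m → τ = 54.57 N·m clockwise.
Wall normal N acts horizontally at the top; its moment arm is the height L sinθ = 3.5·sin78° = 3.424 m, counterclockwise.
Setting net torque to zero: N × 3.424 = 54.57 → N = 15.94 N.
ΣFx = 0 ⇒ f = N_wall = 15.94 N. ΣFy = 0 ⇒ N_floor = 150 N.
μ_min = f / N_floor = 15.94 / 150 = 0.106.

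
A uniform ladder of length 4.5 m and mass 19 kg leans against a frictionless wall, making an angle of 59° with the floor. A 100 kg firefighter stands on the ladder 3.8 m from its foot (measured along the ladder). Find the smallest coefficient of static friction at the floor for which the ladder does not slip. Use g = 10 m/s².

μ_min ≈ 0.474

About the foot of the ladder:
Ladder weight 19×10 = 190 N acts at 2.25 m along the ladder; its horizontal arm is 2.25·cos59° = 1.159 m → τ = 220.2 N·m clockwise.
Firefighter: 100×10 = 1000 N at 3.8 m → arm 1.957 m → τ = 1957 N·m clockwise.
Wall normal N acts horizontally at the top; its moment arm is the height L sinθ = 4.5·sin59° = 3.857 m, counterclockwise.
Στ = 0 ⇒ N × 3.857 = 2177 ⇒ N = 564.4 N.
ΣFx = 0 ⇒ f = N_wall = 564.4 N. ΣFy = 0 ⇒ N_floor = 1190 N.
μ_min = f / N_floor = 564.4 / 1190 = 0.474.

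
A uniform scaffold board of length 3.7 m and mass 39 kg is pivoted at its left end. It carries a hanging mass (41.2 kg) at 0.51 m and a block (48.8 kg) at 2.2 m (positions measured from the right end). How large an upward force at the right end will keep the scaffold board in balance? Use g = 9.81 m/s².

Sum moments about the left end (the unknown pivot reaction has zero arm there).
Beam weight: 39 × 9.81 = 382.6 N down at 1.85 m → arm 1.85 m, τ = 382.6 × 1.85 = 707.8 N·m clockwise.
Hanging mass: 41.2 × 9.81 = 404.2 N down at 0.51 m → arm 3.19 m, τ = 404.2 × 3.19 = 1289 N·m clockwise.
Block: 48.8 × 9.81 = 478.7 N down at 2.2 m → arm 1.5 m, τ = 478.7 × 1.5 = 718 N·m clockwise.
Net moment of the loads = 2715 N·m clockwise.
The upward force F acts at the right end, arm 3.7 m, giving F × 3.7 counterclockwise.
Setting net torque to zero: F × 3.7 = 2715 → F = 2715 / 3.7 = 734 N.

F ≈ 734 N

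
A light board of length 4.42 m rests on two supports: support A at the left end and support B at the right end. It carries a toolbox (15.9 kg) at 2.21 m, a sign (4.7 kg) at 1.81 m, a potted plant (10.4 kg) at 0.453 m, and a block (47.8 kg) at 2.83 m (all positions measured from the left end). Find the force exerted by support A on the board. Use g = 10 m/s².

Sum moments about support B (its reaction then has zero moment arm).
Toolbox: 15.9 × 10 = 159 N down at 2.21 m → arm 2.21 m, τ = 159 × 2.21 = 351.4 N·m counterclockwise.
Sign: 4.7 × 10 = 47 N down at 1.81 m → arm 2.61 m, τ = 47 × 2.61 = 122.7 N·m counterclockwise.
Potted plant: 10.4 × 10 = 104 N down at 0.453 m → arm 3.967 m, τ = 104 × 3.967 = 412.6 N·m counterclockwise.
Block: 47.8 × 10 = 478 N down at 2.83 m → arm 1.59 m, τ = 478 × 1.59 = 760 N·m counterclockwise.
Net load moment about support B = 1647 N·m counterclockwise.
Reaction R at support A is upward at 0 m, arm 4.42 m → moment R × 4.42 clockwise.
For rotational equilibrium, R × 4.42 = 1647, so R = 373 N.

R_A ≈ 373 N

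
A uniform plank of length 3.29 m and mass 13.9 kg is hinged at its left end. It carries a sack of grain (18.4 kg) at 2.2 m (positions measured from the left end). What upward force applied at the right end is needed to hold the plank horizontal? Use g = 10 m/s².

F ≈ 193 N

About the left end:
Beam weight: 13.9 × 10 = 139 N down at 1.645 m → arm 1.645 m, τ = 139 × 1.645 = 228.7 N·m clockwise.
Sack of grain: 18.4 × 10 = 184 N down at 2.2 m → arm 2.2 m, τ = 184 × 2.2 = 404.8 N·m clockwise.
Net moment of the loads = 633.5 N·m clockwise.
The upward force F acts at the right end, arm 3.29 m, giving F × 3.29 counterclockwise.
Balancing moments: F × 3.29 = 633.5, giving F = 633.5 / 3.29 = 193 N.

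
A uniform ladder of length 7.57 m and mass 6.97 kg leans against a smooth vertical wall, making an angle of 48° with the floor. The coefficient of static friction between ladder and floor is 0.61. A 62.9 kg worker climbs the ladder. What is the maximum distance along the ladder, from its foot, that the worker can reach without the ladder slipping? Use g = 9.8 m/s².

Taking torques about the foot of the ladder:
Ladder weight 6.97×9.8 = 68.31 N acts at 3.785 m along the ladder; its horizontal arm is 3.785·cos48° = 2.533 m → τ = 173 N·m clockwise.
Worker weight 62.9×9.8 = 616.4 N at distance d → arm d·cos48° → τ = 616.4·d·0.6691 clockwise.
Wall normal N at the top has arm L sinθ = 5.626 m counterclockwise, so Στ = 0 gives N·5.626 = 173 + 412.4·d.
ΣFy = 0 ⇒ N_floor = 684.7 N, so the maximum friction is μ_s·N_floor = 0.61×684.7 = 417.7 N. ΣFx = 0 ⇒ N_wall = f, so at the slipping point N = 417.7 N.
Substituting: 417.7×5.626 = 173 + 412.4·d ⇒ d = (2350 − 173) / 412.4 = 5.28 m.

d ≈ 5.28 m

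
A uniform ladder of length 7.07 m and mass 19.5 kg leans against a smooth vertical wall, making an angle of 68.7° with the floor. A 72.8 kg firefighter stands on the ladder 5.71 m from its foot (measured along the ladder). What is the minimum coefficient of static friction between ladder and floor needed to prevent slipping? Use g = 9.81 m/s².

Take moments about the foot of the ladder.
Ladder weight 19.5×9.81 = 191.3 N acts at 3.535 m along the ladder; its horizontal arm is 3.535·cos68.7° = 1.284 m → τ = 245.6 N·m clockwise.
Firefighter: 72.8×9.81 = 714.2 N at 5.71 m → arm 2.074 m → τ = 1481 N·m clockwise.
Wall normal N acts horizontally at the top; its moment arm is the height L sinθ = 7.07·sin68.7° = 6.587 m, counterclockwise.
Balancing moments: N × 6.587 = 1727, giving N = 262.2 N.
ΣFx = 0 ⇒ f = N_wall = 262.2 N. ΣFy = 0 ⇒ N_floor = 905.5 N.
μ_min = f / N_floor = 262.2 / 905.5 = 0.29.

μ_min ≈ 0.29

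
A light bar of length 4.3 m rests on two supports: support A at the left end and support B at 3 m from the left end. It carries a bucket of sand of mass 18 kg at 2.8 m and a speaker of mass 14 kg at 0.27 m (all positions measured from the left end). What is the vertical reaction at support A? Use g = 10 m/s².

R_A ≈ 139 N

Sum moments about support B (its reaction then has zero moment arm).
Bucket of sand: 18 × 10 = 180 N down at 2.8 m → arm 0.2 m, τ = 180 × 0.2 = 36 N·m counterclockwise.
Speaker: 14 × 10 = 140 N down at 0.27 m → arm 2.73 m, τ = 140 × 2.73 = 382.2 N·m counterclockwise.
Net load moment about support B = 418.2 N·m counterclockwise.
Reaction R at support A is upward at 0 m, arm 3 m → moment R × 3 clockwise.
For rotational equilibrium, R × 3 = 418.2, so R = 139 N.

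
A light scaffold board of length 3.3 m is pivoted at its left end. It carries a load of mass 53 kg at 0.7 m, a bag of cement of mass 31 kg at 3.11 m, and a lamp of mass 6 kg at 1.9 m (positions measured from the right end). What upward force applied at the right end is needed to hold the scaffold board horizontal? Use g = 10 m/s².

F ≈ 461 N

About the left end:
Load: 53 × 10 = 530 N down at 0.7 m → arm 2.6 m, τ = 530 × 2.6 = 1378 N·m clockwise.
Bag of cement: 31 × 10 = 310 N down at 3.11 m → arm 0.19 m, τ = 310 × 0.19 = 58.9 N·m clockwise.
Lamp: 6 × 10 = 60 N down at 1.9 m → arm 1.4 m, τ = 60 × 1.4 = 84 N·m clockwise.
Net moment of the loads = 1521 N·m clockwise.
The upward force F acts at the right end, arm 3.3 m, giving F × 3.3 counterclockwise.
Balancing moments: F × 3.3 = 1521, giving F = 1521 / 3.3 = 461 N.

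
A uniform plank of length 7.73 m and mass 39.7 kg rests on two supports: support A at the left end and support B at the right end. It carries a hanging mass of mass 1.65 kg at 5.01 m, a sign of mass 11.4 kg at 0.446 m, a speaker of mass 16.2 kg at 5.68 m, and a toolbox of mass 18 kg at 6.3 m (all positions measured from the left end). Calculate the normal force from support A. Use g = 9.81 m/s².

About support B:
Beam weight: 39.7 × 9.81 = 389.5 N down at 3.865 m → arm 3.865 m, τ = 389.5 × 3.865 = 1505 N·m counterclockwise.
Hanging mass: 1.65 × 9.81 = 16.19 N down at 5.01 m → arm 2.72 m, τ = 16.19 × 2.72 = 44.04 N·m counterclockwise.
Sign: 11.4 × 9.81 = 111.8 N down at 0.446 m → arm 7.284 m, τ = 111.8 × 7.284 = 814.4 N·m counterclockwise.
Speaker: 16.2 × 9.81 = 158.9 N down at 5.68 m → arm 2.05 m, τ = 158.9 × 2.05 = 325.7 N·m counterclockwise.
Toolbox: 18 × 9.81 = 176.6 N down at 6.3 m → arm 1.43 m, τ = 176.6 × 1.43 = 252.5 N·m counterclockwise.
Net load moment about support B = 2942 N·m counterclockwise.
Reaction R at support A is upward at 0 m, arm 7.73 m → moment R × 7.73 clockwise.
Στ = 0 ⇒ R × 7.73 = 2942 ⇒ R = 381 N.

R_A ≈ 381 N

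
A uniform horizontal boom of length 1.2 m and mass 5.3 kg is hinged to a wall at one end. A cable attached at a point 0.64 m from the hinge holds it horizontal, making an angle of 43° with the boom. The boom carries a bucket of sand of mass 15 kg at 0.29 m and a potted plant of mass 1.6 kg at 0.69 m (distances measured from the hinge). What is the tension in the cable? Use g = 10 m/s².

T ≈ 198 N

Choose the hinge as the axis so the unknown hinge reaction has zero arm there.
Beam weight: 5.3 × 10 = 53 N down at 0.6 m → arm 0.6 m, τ = 53 × 0.6 = 31.8 N·m clockwise.
Bucket of sand: 15 × 10 = 150 N down at 0.29 m → arm 0.29 m, τ = 150 × 0.29 = 43.5 N·m clockwise.
Potted plant: 1.6 × 10 = 16 N down at 0.69 m → arm 0.69 m, τ = 16 × 0.69 = 11.04 N·m clockwise.
Total clockwise load moment = 86.34 N·m.
The cable tension T acts at 0.64 m; only its component perpendicular to the boom, T sinθ, produces torque. sin 43° = 0.682.
Balancing moments: T × 0.64 × 0.682 = 86.34, giving T = 86.34 / 0.4365 = 198 N.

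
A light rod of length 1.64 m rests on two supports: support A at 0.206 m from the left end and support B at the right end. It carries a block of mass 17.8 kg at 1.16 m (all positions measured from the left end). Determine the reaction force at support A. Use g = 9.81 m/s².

Sum moments about support B (its reaction then has zero moment arm).
Block: 17.8 × 9.81 = 174.6 N down at 1.16 m → arm 0.48 m, τ = 174.6 × 0.48 = 83.81 N·m counterclockwise.
Net load moment about support B = 83.81 N·m counterclockwise.
Reaction R at support A is upward at 0.206 m, arm 1.434 m → moment R × 1.434 clockwise.
Balancing moments: R × 1.434 = 83.81, giving R = 58.4 N.

R_A ≈ 58.4 N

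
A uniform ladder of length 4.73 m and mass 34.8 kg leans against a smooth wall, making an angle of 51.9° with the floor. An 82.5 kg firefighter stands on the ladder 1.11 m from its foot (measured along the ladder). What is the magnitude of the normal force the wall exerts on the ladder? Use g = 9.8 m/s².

N_wall ≈ 282 N

Sum moments about the foot of the ladder (the floor normal and friction both act there and drop out).
Ladder weight 34.8×9.8 = 341 N acts at 2.365 m along the ladder; its horizontal arm is 2.365·cos51.9° = 1.459 m → τ = 497.5 N·m clockwise.
Firefighter: 82.5×9.8 = 808.5 N at 1.11 m → arm 0.6849 m → τ = 553.7 N·m clockwise.
Wall normal N acts horizontally at the top; its moment arm is the height L sinθ = 4.73·sin51.9° = 3.722 m, counterclockwise.
Balancing moments: N × 3.722 = 1051, giving N = 282 N.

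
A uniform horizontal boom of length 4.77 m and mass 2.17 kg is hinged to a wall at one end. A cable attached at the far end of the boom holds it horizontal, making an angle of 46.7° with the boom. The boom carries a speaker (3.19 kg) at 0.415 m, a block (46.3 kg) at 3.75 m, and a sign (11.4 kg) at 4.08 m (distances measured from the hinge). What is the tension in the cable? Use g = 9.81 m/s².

Sum moments about the hinge (the unknown hinge reaction has zero arm there).
Beam weight: 2.17 × 9.81 = 21.29 N down at 2.385 m → arm 2.385 m, τ = 21.29 × 2.385 = 50.78 N·m clockwise.
Speaker: 3.19 × 9.81 = 31.29 N down at 0.415 m → arm 0.415 m, τ = 31.29 × 0.415 = 12.99 N·m clockwise.
Block: 46.3 × 9.81 = 454.2 N down at 3.75 m → arm 3.75 m, τ = 454.2 × 3.75 = 1703 N·m clockwise.
Sign: 11.4 × 9.81 = 111.8 N down at 4.08 m → arm 4.08 m, τ = 111.8 × 4.08 = 456.1 N·m clockwise.
Total clockwise load moment = 2223 N·m.
The cable tension T acts at 4.77 m; only its component perpendicular to the boom, T sinθ, produces torque. sin 46.7° = 0.7278.
Στ = 0 ⇒ T × 4.77 × 0.7278 = 2223 ⇒ T = 2223 / 3.472 = 640 N.

T ≈ 640 N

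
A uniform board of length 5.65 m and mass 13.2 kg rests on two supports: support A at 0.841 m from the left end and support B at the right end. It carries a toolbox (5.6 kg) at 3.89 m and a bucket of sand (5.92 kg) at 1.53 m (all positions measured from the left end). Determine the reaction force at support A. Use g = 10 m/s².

R_A ≈ 149 N

Sum moments about support B (its reaction then has zero moment arm).
Beam weight: 13.2 × 10 = 132 N down at 2.825 m → arm 2.825 m, τ = 132 × 2.825 = 372.9 N·m counterclockwise.
Toolbox: 5.6 × 10 = 56 N down at 3.89 m → arm 1.76 m, τ = 56 × 1.76 = 98.56 N·m counterclockwise.
Bucket of sand: 5.92 × 10 = 59.2 N down at 1.53 m → arm 4.12 m, τ = 59.2 × 4.12 = 243.9 N·m counterclockwise.
Net load moment about support B = 715.4 N·m counterclockwise.
Reaction R at support A is upward at 0.841 m, arm 4.809 m → moment R × 4.809 clockwise.
For rotational equilibrium, R × 4.809 = 715.4, so R = 149 N.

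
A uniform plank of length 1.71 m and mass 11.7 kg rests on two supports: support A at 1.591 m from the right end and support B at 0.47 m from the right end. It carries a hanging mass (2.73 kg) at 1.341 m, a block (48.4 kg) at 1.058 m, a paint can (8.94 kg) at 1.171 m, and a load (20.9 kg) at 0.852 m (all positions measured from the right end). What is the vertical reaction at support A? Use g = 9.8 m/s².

About support B:
Beam weight: 11.7 × 9.8 = 114.7 N down at 0.855 m → arm 0.385 m, τ = 114.7 × 0.385 = 44.16 N·m counterclockwise.
Hanging mass: 2.73 × 9.8 = 26.75 N down at 1.341 m → arm 0.871 m, τ = 26.75 × 0.871 = 23.3 N·m counterclockwise.
Block: 48.4 × 9.8 = 474.3 N down at 1.058 m → arm 0.588 m, τ = 474.3 × 0.588 = 278.9 N·m counterclockwise.
Paint can: 8.94 × 9.8 = 87.61 N down at 1.171 m → arm 0.701 m, τ = 87.61 × 0.701 = 61.41 N·m counterclockwise.
Load: 20.9 × 9.8 = 204.8 N down at 0.852 m → arm 0.382 m, τ = 204.8 × 0.382 = 78.23 N·m counterclockwise.
Net load moment about support B = 486 N·m counterclockwise.
Reaction R at support A is upward at 1.591 m, arm 1.121 m → moment R × 1.121 clockwise.
For rotational equilibrium, R × 1.121 = 486, so R = 434 N.

R_A ≈ 434 N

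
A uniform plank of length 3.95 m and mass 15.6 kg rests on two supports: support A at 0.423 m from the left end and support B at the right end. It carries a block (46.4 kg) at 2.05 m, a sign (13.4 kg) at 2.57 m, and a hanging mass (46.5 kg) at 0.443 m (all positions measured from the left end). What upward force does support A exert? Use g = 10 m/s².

R_A ≈ 852 N

Take moments about support B.
Beam weight: 15.6 × 10 = 156 N down at 1.975 m → arm 1.975 m, τ = 156 × 1.975 = 308.1 N·m counterclockwise.
Block: 46.4 × 10 = 464 N down at 2.05 m → arm 1.9 m, τ = 464 × 1.9 = 881.6 N·m counterclockwise.
Sign: 13.4 × 10 = 134 N down at 2.57 m → arm 1.38 m, τ = 134 × 1.38 = 184.9 N·m counterclockwise.
Hanging mass: 46.5 × 10 = 465 N down at 0.443 m → arm 3.507 m, τ = 465 × 3.507 = 1631 N·m counterclockwise.
Net load moment about support B = 3006 N·m counterclockwise.
Reaction R at support A is upward at 0.423 m, arm 3.527 m → moment R × 3.527 clockwise.
For rotational equilibrium, R × 3.527 = 3006, so R = 852 N.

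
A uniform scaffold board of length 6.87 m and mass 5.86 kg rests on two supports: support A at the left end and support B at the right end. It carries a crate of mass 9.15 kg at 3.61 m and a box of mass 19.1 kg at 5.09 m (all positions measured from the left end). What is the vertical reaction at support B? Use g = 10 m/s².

R_B ≈ 219 N

Sum moments about support A (its reaction then has zero moment arm).
Beam weight: 5.86 × 10 = 58.6 N down at 3.435 m → arm 3.435 m, τ = 58.6 × 3.435 = 201.3 N·m clockwise.
Crate: 9.15 × 10 = 91.5 N down at 3.61 m → arm 3.61 m, τ = 91.5 × 3.61 = 330.3 N·m clockwise.
Box: 19.1 × 10 = 191 N down at 5.09 m → arm 5.09 m, τ = 191 × 5.09 = 972.2 N·m clockwise.
Net load moment about support A = 1504 N·m clockwise.
Reaction R at support B is upward at 6.87 m, arm 6.87 m → moment R × 6.87 counterclockwise.
For rotational equilibrium, R × 6.87 = 1504, so R = 219 N.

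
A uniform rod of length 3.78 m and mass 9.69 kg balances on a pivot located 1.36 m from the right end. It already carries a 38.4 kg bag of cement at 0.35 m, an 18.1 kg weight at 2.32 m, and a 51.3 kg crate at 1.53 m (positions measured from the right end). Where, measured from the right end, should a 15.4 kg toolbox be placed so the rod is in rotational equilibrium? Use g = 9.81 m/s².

Choose the pivot (at 1.36 m from the right end) as the axis so the support reaction has zero arm there.
Beam weight: 9.69 × 9.81 = 95.06 N down at 1.89 m → arm 0.53 m, τ = 95.06 × 0.53 = 50.38 N·m counterclockwise.
Bag of cement: 38.4 × 9.81 = 376.7 N down at 0.35 m → arm 1.01 m, τ = 376.7 × 1.01 = 380.5 N·m clockwise.
Weight: 18.1 × 9.81 = 177.6 N down at 2.32 m → arm 0.96 m, τ = 177.6 × 0.96 = 170.5 N·m counterclockwise.
Crate: 51.3 × 9.81 = 503.3 N down at 1.53 m → arm 0.17 m, τ = 503.3 × 0.17 = 85.56 N·m counterclockwise.
Net moment of existing loads = 74.06 N·m clockwise.
The toolbox weighs 15.4 × 9.81 = 151.1 N and must supply an equal counterclockwise moment, so its lever arm about the pivot is 74.06 / 151.1 = 0.49 m.
That puts it at 1.36 + 0.49 = 1.85 m from the right end.

x ≈ 1.85 m from the right end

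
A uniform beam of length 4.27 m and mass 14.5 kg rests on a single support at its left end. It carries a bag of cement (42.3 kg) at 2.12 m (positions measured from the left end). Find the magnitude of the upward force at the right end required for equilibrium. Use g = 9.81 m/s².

F ≈ 277 N

Choose the left end as the axis so the unknown pivot reaction has zero arm there.
Beam weight: 14.5 × 9.81 = 142.2 N down at 2.135 m → arm 2.135 m, τ = 142.2 × 2.135 = 303.6 N·m clockwise.
Bag of cement: 42.3 × 9.81 = 415 N down at 2.12 m → arm 2.12 m, τ = 415 × 2.12 = 879.8 N·m clockwise.
Net moment of the loads = 1183 N·m clockwise.
The upward force F acts at the right end, arm 4.27 m, giving F × 4.27 counterclockwise.
Setting net torque to zero: F × 4.27 = 1183 → F = 1183 / 4.27 = 277 N.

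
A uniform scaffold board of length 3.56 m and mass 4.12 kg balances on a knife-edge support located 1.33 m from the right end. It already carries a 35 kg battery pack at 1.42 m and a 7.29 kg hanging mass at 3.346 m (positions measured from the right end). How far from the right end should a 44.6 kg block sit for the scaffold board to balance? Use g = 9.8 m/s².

x ≈ 0.888 m from the right end

About the knife-edge support (at 1.33 m from the right end):
Beam weight: 4.12 × 9.8 = 40.38 N down at 1.78 m → arm 0.45 m, τ = 40.38 × 0.45 = 18.17 N·m counterclockwise.
Battery pack: 35 × 9.8 = 343 N down at 1.42 m → arm 0.09 m, τ = 343 × 0.09 = 30.87 N·m counterclockwise.
Hanging mass: 7.29 × 9.8 = 71.44 N down at 3.346 m → arm 2.016 m, τ = 71.44 × 2.016 = 144 N·m counterclockwise.
Net moment of existing loads = 193 N·m counterclockwise.
The block weighs 44.6 × 9.8 = 437.1 N and must supply an equal clockwise moment, so its lever arm about the knife-edge support is 193 / 437.1 = 0.442 m.
That puts it at 1.33 − 0.442 = 0.888 m from the right end.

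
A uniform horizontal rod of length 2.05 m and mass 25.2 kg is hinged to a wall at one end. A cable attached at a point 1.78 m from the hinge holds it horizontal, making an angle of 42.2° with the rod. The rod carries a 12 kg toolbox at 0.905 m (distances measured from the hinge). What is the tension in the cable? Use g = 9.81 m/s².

T ≈ 301 N

Taking torques about the hinge:
Beam weight: 25.2 × 9.81 = 247.2 N down at 1.025 m → arm 1.025 m, τ = 247.2 × 1.025 = 253.4 N·m clockwise.
Toolbox: 12 × 9.81 = 117.7 N down at 0.905 m → arm 0.905 m, τ = 117.7 × 0.905 = 106.5 N·m clockwise.
Total clockwise load moment = 359.9 N·m.
The cable tension T acts at 1.78 m; only its component perpendicular to the rod, T sinθ, produces torque. sin 42.2° = 0.6717.
Balancing moments: T × 1.78 × 0.6717 = 359.9, giving T = 359.9 / 1.196 = 301 N.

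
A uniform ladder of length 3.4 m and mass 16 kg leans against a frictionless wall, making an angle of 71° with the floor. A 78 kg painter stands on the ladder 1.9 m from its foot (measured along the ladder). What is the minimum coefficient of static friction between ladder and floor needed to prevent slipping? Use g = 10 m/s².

Sum moments about the foot of the ladder (the floor normal and friction both act there and drop out).
Ladder weight 16×10 = 160 N acts at 1.7 m along the ladder; its horizontal arm is 1.7·cos71° = 0.5535 m → τ = 88.56 N·m clockwise.
Painter: 78×10 = 780 N at 1.9 m → arm 0.6186 m → τ = 482.5 N·m clockwise.
Wall normal N acts horizontally at the top; its moment arm is the height L sinθ = 3.4·sin71° = 3.215 m, counterclockwise.
Balancing moments: N × 3.215 = 571.1, giving N = 177.6 N.
ΣFx = 0 ⇒ f = N_wall = 177.6 N. ΣFy = 0 ⇒ N_floor = 940 N.
μ_min = f / N_floor = 177.6 / 940 = 0.189.

μ_min ≈ 0.189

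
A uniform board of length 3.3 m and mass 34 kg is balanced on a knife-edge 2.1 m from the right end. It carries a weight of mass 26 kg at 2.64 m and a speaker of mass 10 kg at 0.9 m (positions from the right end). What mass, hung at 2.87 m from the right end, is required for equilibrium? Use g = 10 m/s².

Take moments about the knife-edge (at 2.1 m from the right end).
Beam weight: 34 × 10 = 340 N down at 1.65 m → arm 0.45 m, τ = 340 × 0.45 = 153 N·m clockwise.
Weight: 26 × 10 = 260 N down at 2.64 m → arm 0.54 m, τ = 260 × 0.54 = 140.4 N·m counterclockwise.
Speaker: 10 × 10 = 100 N down at 0.9 m → arm 1.2 m, τ = 100 × 1.2 = 120 N·m clockwise.
Net moment of known loads = 132.6 N·m clockwise.
An unknown mass m at 2.87 m has arm 0.77 m; its moment is m·g·0.77 counterclockwise.
For rotational equilibrium, m × 10 × 0.77 = 132.6, so m = 132.6 / (10 × 0.77) = 17.2 kg.

m ≈ 17.2 kg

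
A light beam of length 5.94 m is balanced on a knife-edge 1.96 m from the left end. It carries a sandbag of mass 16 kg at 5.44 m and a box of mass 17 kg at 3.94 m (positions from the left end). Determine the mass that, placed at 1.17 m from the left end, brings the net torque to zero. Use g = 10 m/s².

m ≈ 113 kg

Taking torques about the knife-edge (at 1.96 m from the left end):
Sandbag: 16 × 10 = 160 N down at 5.44 m → arm 3.48 m, τ = 160 × 3.48 = 556.8 N·m clockwise.
Box: 17 × 10 = 170 N down at 3.94 m → arm 1.98 m, τ = 170 × 1.98 = 336.6 N·m clockwise.
Net moment of known loads = 893.4 N·m clockwise.
An unknown mass m at 1.17 m has arm 0.79 m; its moment is m·g·0.79 counterclockwise.
Setting net torque to zero: m × 10 × 0.79 = 893.4 → m = 893.4 / (10 × 0.79) = 113 kg.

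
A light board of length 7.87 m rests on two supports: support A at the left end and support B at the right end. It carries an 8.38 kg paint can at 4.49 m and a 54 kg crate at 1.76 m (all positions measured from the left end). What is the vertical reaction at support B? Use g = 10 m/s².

Taking torques about support A:
Paint can: 8.38 × 10 = 83.8 N down at 4.49 m → arm 4.49 m, τ = 83.8 × 4.49 = 376.3 N·m clockwise.
Crate: 54 × 10 = 540 N down at 1.76 m → arm 1.76 m, τ = 540 × 1.76 = 950.4 N·m clockwise.
Net load moment about support A = 1327 N·m clockwise.
Reaction R at support B is upward at 7.87 m, arm 7.87 m → moment R × 7.87 counterclockwise.
Στ = 0 ⇒ R × 7.87 = 1327 ⇒ R = 169 N.

R_B ≈ 169 N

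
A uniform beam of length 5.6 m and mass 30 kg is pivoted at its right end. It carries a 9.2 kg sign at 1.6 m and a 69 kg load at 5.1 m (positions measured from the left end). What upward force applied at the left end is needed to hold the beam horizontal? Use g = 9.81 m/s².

F ≈ 272 N

Sum moments about the right end (the unknown pivot reaction has zero arm there).
Beam weight: 30 × 9.81 = 294.3 N down at 2.8 m → arm 2.8 m, τ = 294.3 × 2.8 = 824 N·m counterclockwise.
Sign: 9.2 × 9.81 = 90.25 N down at 1.6 m → arm 4 m, τ = 90.25 × 4 = 361 N·m counterclockwise.
Load: 69 × 9.81 = 676.9 N down at 5.1 m → arm 0.5 m, τ = 676.9 × 0.5 = 338.4 N·m counterclockwise.
Net moment of the loads = 1523 N·m counterclockwise.
The upward force F acts at the left end, arm 5.6 m, giving F × 5.6 clockwise.
Setting net torque to zero: F × 5.6 = 1523 → F = 1523 / 5.6 = 272 N.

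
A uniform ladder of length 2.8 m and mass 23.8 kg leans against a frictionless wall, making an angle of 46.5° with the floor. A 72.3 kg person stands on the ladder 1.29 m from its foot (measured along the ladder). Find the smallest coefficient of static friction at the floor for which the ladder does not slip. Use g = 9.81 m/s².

About the foot of the ladder:
Ladder weight 23.8×9.81 = 233.5 N acts at 1.4 m along the ladder; its horizontal arm is 1.4·cos46.5° = 0.9637 m → τ = 225 N·m clockwise.
Person: 72.3×9.81 = 709.3 N at 1.29 m → arm 0.888 m → τ = 629.9 N·m clockwise.
Wall normal N acts horizontally at the top; its moment arm is the height L sinθ = 2.8·sin46.5° = 2.031 m, counterclockwise.
Balancing moments: N × 2.031 = 854.9, giving N = 420.9 N.
ΣFx = 0 ⇒ f = N_wall = 420.9 N. ΣFy = 0 ⇒ N_floor = 942.8 N.
μ_min = f / N_floor = 420.9 / 942.8 = 0.446.

μ_min ≈ 0.446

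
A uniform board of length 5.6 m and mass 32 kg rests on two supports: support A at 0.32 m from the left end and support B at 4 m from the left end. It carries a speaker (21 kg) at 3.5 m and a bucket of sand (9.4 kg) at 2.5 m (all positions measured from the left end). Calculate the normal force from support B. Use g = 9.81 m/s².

Choose support A as the axis so its reaction then has zero moment arm.
Beam weight: 32 × 9.81 = 313.9 N down at 2.8 m → arm 2.48 m, τ = 313.9 × 2.48 = 778.5 N·m clockwise.
Speaker: 21 × 9.81 = 206 N down at 3.5 m → arm 3.18 m, τ = 206 × 3.18 = 655.1 N·m clockwise.
Bucket of sand: 9.4 × 9.81 = 92.21 N down at 2.5 m → arm 2.18 m, τ = 92.21 × 2.18 = 201 N·m clockwise.
Net load moment about support A = 1635 N·m clockwise.
Reaction R at support B is upward at 4 m, arm 3.68 m → moment R × 3.68 counterclockwise.
For rotational equilibrium, R × 3.68 = 1635, so R = 444 N.

R_B ≈ 444 N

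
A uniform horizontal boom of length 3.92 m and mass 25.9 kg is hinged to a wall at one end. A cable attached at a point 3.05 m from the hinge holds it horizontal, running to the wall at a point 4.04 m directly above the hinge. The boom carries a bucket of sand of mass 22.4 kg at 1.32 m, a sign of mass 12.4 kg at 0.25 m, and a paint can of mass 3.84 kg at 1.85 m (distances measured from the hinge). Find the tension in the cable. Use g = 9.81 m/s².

Choose the hinge as the axis so the unknown hinge reaction has zero arm there.
Beam weight: 25.9 × 9.81 = 254.1 N down at 1.96 m → arm 1.96 m, τ = 254.1 × 1.96 = 498 N·m clockwise.
Bucket of sand: 22.4 × 9.81 = 219.7 N down at 1.32 m → arm 1.32 m, τ = 219.7 × 1.32 = 290 N·m clockwise.
Sign: 12.4 × 9.81 = 121.6 N down at 0.25 m → arm 0.25 m, τ = 121.6 × 0.25 = 30.4 N·m clockwise.
Paint can: 3.84 × 9.81 = 37.67 N down at 1.85 m → arm 1.85 m, τ = 37.67 × 1.85 = 69.69 N·m clockwise.
Total clockwise load moment = 888.1 N·m.
The cable tension T acts at 3.05 m; only its component perpendicular to the boom, T sinθ, produces torque. sinθ = h/√(h²+d²) = 4.04/√(4.04²+3.05²) = 0.7981.
Balancing moments: T × 3.05 × 0.7981 = 888.1, giving T = 888.1 / 2.434 = 365 N.

T ≈ 365 N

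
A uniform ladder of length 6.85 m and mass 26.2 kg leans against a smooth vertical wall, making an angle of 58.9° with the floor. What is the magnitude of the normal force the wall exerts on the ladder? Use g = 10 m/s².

Take moments about the foot of the ladder.
Ladder weight 26.2×10 = 262 N acts at 3.425 m along the ladder; its horizontal arm is 3.425·cos58.9° = 1.769 m → τ = 463.5 N·m clockwise.
Wall normal N acts horizontally at the top; its moment arm is the height L sinθ = 6.85·sin58.9° = 5.865 m, counterclockwise.
For rotational equilibrium, N × 5.865 = 463.5, so N = 79 N.

N_wall ≈ 79 N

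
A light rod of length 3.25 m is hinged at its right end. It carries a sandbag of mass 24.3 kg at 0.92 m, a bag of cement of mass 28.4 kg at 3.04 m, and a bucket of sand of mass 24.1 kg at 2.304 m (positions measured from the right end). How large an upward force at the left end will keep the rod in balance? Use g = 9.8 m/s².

Choose the right end as the axis so the unknown pivot reaction has zero arm there.
Sandbag: 24.3 × 9.8 = 238.1 N down at 0.92 m → arm 0.92 m, τ = 238.1 × 0.92 = 219.1 N·m counterclockwise.
Bag of cement: 28.4 × 9.8 = 278.3 N down at 3.04 m → arm 3.04 m, τ = 278.3 × 3.04 = 846 N·m counterclockwise.
Bucket of sand: 24.1 × 9.8 = 236.2 N down at 2.304 m → arm 2.304 m, τ = 236.2 × 2.304 = 544.2 N·m counterclockwise.
Net moment of the loads = 1609 N·m counterclockwise.
The upward force F acts at the left end, arm 3.25 m, giving F × 3.25 clockwise.
For rotational equilibrium, F × 3.25 = 1609, so F = 1609 / 3.25 = 495 N.

F ≈ 495 N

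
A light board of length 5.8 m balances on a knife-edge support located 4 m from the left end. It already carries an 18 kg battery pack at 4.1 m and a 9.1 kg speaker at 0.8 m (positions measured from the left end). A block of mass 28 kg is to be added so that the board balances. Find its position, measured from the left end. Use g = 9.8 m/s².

Choose the knife-edge support (at 4 m from the left end) as the axis so the support reaction has zero arm there.
Battery pack: 18 × 9.8 = 176.4 N down at 4.1 m → arm 0.1 m, τ = 176.4 × 0.1 = 17.64 N·m clockwise.
Speaker: 9.1 × 9.8 = 89.18 N down at 0.8 m → arm 3.2 m, τ = 89.18 × 3.2 = 285.4 N·m counterclockwise.
Net moment of existing loads = 267.8 N·m counterclockwise.
The block weighs 28 × 9.8 = 274.4 N and must supply an equal clockwise moment, so its lever arm about the knife-edge support is 267.8 / 274.4 = 0.976 m.
That puts it at 4 + 0.976 = 4.98 m from the left end.

x ≈ 4.98 m from the left end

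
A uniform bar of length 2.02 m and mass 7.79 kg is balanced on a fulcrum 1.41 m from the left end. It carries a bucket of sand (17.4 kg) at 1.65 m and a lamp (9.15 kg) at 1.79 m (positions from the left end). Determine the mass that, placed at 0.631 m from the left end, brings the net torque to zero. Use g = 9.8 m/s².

m ≈ 5.82 kg

Choose the fulcrum (at 1.41 m from the left end) as the axis so the support reaction has zero arm there.
Beam weight: 7.79 × 9.8 = 76.34 N down at 1.01 m → arm 0.4 m, τ = 76.34 × 0.4 = 30.54 N·m counterclockwise.
Bucket of sand: 17.4 × 9.8 = 170.5 N down at 1.65 m → arm 0.24 m, τ = 170.5 × 0.24 = 40.92 N·m clockwise.
Lamp: 9.15 × 9.8 = 89.67 N down at 1.79 m → arm 0.38 m, τ = 89.67 × 0.38 = 34.07 N·m clockwise.
Net moment of known loads = 44.45 N·m clockwise.
An unknown mass m at 0.631 m has arm 0.779 m; its moment is m·g·0.779 counterclockwise.
Balancing moments: m × 9.8 × 0.779 = 44.45, giving m = 44.45 / (9.8 × 0.779) = 5.82 kg.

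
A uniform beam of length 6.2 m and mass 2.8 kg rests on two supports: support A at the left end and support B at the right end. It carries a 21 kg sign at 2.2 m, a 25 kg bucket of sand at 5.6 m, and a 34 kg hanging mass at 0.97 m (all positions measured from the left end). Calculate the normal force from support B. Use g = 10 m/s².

Take moments about support A.
Beam weight: 2.8 × 10 = 28 N down at 3.1 m → arm 3.1 m, τ = 28 × 3.1 = 86.8 N·m clockwise.
Sign: 21 × 10 = 210 N down at 2.2 m → arm 2.2 m, τ = 210 × 2.2 = 462 N·m clockwise.
Bucket of sand: 25 × 10 = 250 N down at 5.6 m → arm 5.6 m, τ = 250 × 5.6 = 1400 N·m clockwise.
Hanging mass: 34 × 10 = 340 N down at 0.97 m → arm 0.97 m, τ = 340 × 0.97 = 329.8 N·m clockwise.
Net load moment about support A = 2279 N·m clockwise.
Reaction R at support B is upward at 6.2 m, arm 6.2 m → moment R × 6.2 counterclockwise.
Setting net torque to zero: R × 6.2 = 2279 → R = 368 N.

R_B ≈ 368 N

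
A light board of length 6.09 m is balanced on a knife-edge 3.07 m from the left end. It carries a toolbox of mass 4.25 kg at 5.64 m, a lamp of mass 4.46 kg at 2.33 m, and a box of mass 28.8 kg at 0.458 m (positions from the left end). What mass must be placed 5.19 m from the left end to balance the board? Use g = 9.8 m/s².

Sum moments about the knife-edge (at 3.07 m from the left end) (the support reaction has zero arm there).
Toolbox: 4.25 × 9.8 = 41.65 N down at 5.64 m → arm 2.57 m, τ = 41.65 × 2.57 = 107 N·m clockwise.
Lamp: 4.46 × 9.8 = 43.71 N down at 2.33 m → arm 0.74 m, τ = 43.71 × 0.74 = 32.35 N·m counterclockwise.
Box: 28.8 × 9.8 = 282.2 N down at 0.458 m → arm 2.612 m, τ = 282.2 × 2.612 = 737.1 N·m counterclockwise.
Net moment of known loads = 662.5 N·m counterclockwise.
An unknown mass m at 5.19 m has arm 2.12 m; its moment is m·g·2.12 clockwise.
For rotational equilibrium, m × 9.8 × 2.12 = 662.5, so m = 662.5 / (9.8 × 2.12) = 31.9 kg.

m ≈ 31.9 kg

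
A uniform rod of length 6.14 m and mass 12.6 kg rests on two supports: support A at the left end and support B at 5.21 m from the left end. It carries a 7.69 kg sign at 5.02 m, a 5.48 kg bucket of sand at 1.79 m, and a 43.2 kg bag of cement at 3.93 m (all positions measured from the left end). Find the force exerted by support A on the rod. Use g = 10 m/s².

R_A ≈ 197 N

Choose support B as the axis so its reaction then has zero moment arm.
Beam weight: 12.6 × 10 = 126 N down at 3.07 m → arm 2.14 m, τ = 126 × 2.14 = 269.6 N·m counterclockwise.
Sign: 7.69 × 10 = 76.9 N down at 5.02 m → arm 0.19 m, τ = 76.9 × 0.19 = 14.61 N·m counterclockwise.
Bucket of sand: 5.48 × 10 = 54.8 N down at 1.79 m → arm 3.42 m, τ = 54.8 × 3.42 = 187.4 N·m counterclockwise.
Bag of cement: 43.2 × 10 = 432 N down at 3.93 m → arm 1.28 m, τ = 432 × 1.28 = 553 N·m counterclockwise.
Net load moment about support B = 1025 N·m counterclockwise.
Reaction R at support A is upward at 0 m, arm 5.21 m → moment R × 5.21 clockwise.
For rotational equilibrium, R × 5.21 = 1025, so R = 197 N.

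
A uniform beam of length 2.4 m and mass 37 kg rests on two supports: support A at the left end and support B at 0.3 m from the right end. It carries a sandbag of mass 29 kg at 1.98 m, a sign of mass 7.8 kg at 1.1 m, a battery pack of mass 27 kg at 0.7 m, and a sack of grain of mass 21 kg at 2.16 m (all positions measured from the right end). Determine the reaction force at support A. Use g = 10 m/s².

R_A ≈ 658 N

Taking torques about support B:
Beam weight: 37 × 10 = 370 N down at 1.2 m → arm 0.9 m, τ = 370 × 0.9 = 333 N·m counterclockwise.
Sandbag: 29 × 10 = 290 N down at 1.98 m → arm 1.68 m, τ = 290 × 1.68 = 487.2 N·m counterclockwise.
Sign: 7.8 × 10 = 78 N down at 1.1 m → arm 0.8 m, τ = 78 × 0.8 = 62.4 N·m counterclockwise.
Battery pack: 27 × 10 = 270 N down at 0.7 m → arm 0.4 m, τ = 270 × 0.4 = 108 N·m counterclockwise.
Sack of grain: 21 × 10 = 210 N down at 2.16 m → arm 1.86 m, τ = 210 × 1.86 = 390.6 N·m counterclockwise.
Net load moment about support B = 1381 N·m counterclockwise.
Reaction R at support A is upward at 2.4 m, arm 2.1 m → moment R × 2.1 clockwise.
Setting net torque to zero: R × 2.1 = 1381 → R = 658 N.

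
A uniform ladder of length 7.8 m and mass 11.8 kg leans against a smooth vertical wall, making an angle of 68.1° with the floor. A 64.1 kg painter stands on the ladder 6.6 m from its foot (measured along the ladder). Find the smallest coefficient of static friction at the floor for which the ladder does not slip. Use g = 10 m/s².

Choose the foot of the ladder as the axis so the floor normal and friction both act there and drop out.
Ladder weight 11.8×10 = 118 N acts at 3.9 m along the ladder; its horizontal arm is 3.9·cos68.1° = 1.455 m → τ = 171.7 N·m clockwise.
Painter: 64.1×10 = 641 N at 6.6 m → arm 2.462 m → τ = 1578 N·m clockwise.
Wall normal N acts horizontally at the top; its moment arm is the height L sinθ = 7.8·sin68.1° = 7.237 m, counterclockwise.
Balancing moments: N × 7.237 = 1750, giving N = 241.8 N.
ΣFx = 0 ⇒ f = N_wall = 241.8 N. ΣFy = 0 ⇒ N_floor = 759 N.
μ_min = f / N_floor = 241.8 / 759 = 0.319.

μ_min ≈ 0.319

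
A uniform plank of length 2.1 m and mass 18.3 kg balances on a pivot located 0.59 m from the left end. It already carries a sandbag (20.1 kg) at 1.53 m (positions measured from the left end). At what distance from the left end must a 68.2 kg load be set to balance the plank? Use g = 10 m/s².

x ≈ 0.19 m from the left end

Choose the pivot (at 0.59 m from the left end) as the axis so the support reaction has zero arm there.
Beam weight: 18.3 × 10 = 183 N down at 1.05 m → arm 0.46 m, τ = 183 × 0.46 = 84.18 N·m clockwise.
Sandbag: 20.1 × 10 = 201 N down at 1.53 m → arm 0.94 m, τ = 201 × 0.94 = 188.9 N·m clockwise.
Net moment of existing loads = 273.1 N·m clockwise.
The load weighs 68.2 × 10 = 682 N and must supply an equal counterclockwise moment, so its lever arm about the pivot is 273.1 / 682 = 0.4 m.
That puts it at 0.59 − 0.4 = 0.19 m from the left end.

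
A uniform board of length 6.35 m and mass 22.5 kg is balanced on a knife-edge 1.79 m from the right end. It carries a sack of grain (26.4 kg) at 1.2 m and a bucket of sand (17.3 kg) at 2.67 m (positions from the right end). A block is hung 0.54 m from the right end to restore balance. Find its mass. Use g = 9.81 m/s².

Choose the knife-edge (at 1.79 m from the right end) as the axis so the support reaction has zero arm there.
Beam weight: 22.5 × 9.81 = 220.7 N down at 3.175 m → arm 1.385 m, τ = 220.7 × 1.385 = 305.7 N·m counterclockwise.
Sack of grain: 26.4 × 9.81 = 259 N down at 1.2 m → arm 0.59 m, τ = 259 × 0.59 = 152.8 N·m clockwise.
Bucket of sand: 17.3 × 9.81 = 169.7 N down at 2.67 m → arm 0.88 m, τ = 169.7 × 0.88 = 149.3 N·m counterclockwise.
Net moment of known loads = 302.2 N·m counterclockwise.
An unknown mass m at 0.54 m has arm 1.25 m; its moment is m·g·1.25 clockwise.
Balancing moments: m × 9.81 × 1.25 = 302.2, giving m = 302.2 / (9.81 × 1.25) = 24.6 kg.

m ≈ 24.6 kg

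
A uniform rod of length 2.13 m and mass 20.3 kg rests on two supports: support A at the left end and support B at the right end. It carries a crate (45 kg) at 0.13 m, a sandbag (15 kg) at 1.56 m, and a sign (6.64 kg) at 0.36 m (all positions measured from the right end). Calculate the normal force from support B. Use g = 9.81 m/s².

About support A:
Beam weight: 20.3 × 9.81 = 199.1 N down at 1.065 m → arm 1.065 m, τ = 199.1 × 1.065 = 212 N·m clockwise.
Crate: 45 × 9.81 = 441.5 N down at 0.13 m → arm 2 m, τ = 441.5 × 2 = 883 N·m clockwise.
Sandbag: 15 × 9.81 = 147.2 N down at 1.56 m → arm 0.57 m, τ = 147.2 × 0.57 = 83.9 N·m clockwise.
Sign: 6.64 × 9.81 = 65.14 N down at 0.36 m → arm 1.77 m, τ = 65.14 × 1.77 = 115.3 N·m clockwise.
Net load moment about support A = 1294 N·m clockwise.
Reaction R at support B is upward at 0 m, arm 2.13 m → moment R × 2.13 counterclockwise.
Setting net torque to zero: R × 2.13 = 1294 → R = 608 N.

R_B ≈ 608 N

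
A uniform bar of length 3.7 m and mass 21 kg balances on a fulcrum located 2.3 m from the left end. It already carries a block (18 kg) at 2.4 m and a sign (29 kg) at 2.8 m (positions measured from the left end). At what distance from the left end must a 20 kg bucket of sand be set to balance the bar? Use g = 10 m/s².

x ≈ 1.96 m from the left end

About the fulcrum (at 2.3 m from the left end):
Beam weight: 21 × 10 = 210 N down at 1.85 m → arm 0.45 m, τ = 210 × 0.45 = 94.5 N·m counterclockwise.
Block: 18 × 10 = 180 N down at 2.4 m → arm 0.1 m, τ = 180 × 0.1 = 18 N·m clockwise.
Sign: 29 × 10 = 290 N down at 2.8 m → arm 0.5 m, τ = 290 × 0.5 = 145 N·m clockwise.
Net moment of existing loads = 68.5 N·m clockwise.
The bucket of sand weighs 20 × 10 = 200 N and must supply an equal counterclockwise moment, so its lever arm about the fulcrum is 68.5 / 200 = 0.343 m.
That puts it at 2.3 − 0.343 = 1.96 m from the left end.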